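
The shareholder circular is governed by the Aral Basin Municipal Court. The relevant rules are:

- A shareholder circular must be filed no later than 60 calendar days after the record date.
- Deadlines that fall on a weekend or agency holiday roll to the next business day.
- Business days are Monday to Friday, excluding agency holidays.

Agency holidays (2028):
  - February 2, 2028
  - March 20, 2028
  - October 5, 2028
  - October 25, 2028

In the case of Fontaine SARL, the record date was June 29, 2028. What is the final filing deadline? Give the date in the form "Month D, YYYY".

Adding 60 calendar days to June 29, 2028 gives August 28, 2028.
Since August 28, 2028 is a Monday and not a holiday, the date is unchanged.
So the filing is due August 28, 2028.

August 28, 2028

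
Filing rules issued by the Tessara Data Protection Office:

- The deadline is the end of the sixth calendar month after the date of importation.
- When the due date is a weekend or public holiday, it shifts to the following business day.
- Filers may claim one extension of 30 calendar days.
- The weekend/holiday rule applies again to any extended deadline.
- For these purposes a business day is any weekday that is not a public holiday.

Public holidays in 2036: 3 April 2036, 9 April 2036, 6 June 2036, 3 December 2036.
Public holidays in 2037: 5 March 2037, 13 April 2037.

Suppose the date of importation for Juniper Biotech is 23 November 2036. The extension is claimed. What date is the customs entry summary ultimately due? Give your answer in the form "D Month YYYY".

1 July 2037

6 months after 23 November 2036 falls in May 2037; the last day of that month is 31 May 2037.
31 May 2037 is a Sunday; the next business day is 1 June 2037 (Monday).
Add the 30 calendar-day extension to 1 June 2037: 1 July 2037.
1 July 2037 is a Wednesday and not a listed holiday, so it stands.
So the filing is due 1 July 2037.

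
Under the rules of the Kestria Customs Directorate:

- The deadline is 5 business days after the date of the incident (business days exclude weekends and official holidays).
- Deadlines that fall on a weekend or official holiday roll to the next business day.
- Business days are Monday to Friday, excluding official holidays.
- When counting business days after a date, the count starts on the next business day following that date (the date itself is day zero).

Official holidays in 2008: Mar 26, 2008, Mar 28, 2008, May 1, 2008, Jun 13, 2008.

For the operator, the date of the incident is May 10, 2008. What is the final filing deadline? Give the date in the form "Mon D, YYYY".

Counting 5 business days after May 10, 2008 (skipping weekends and listed holidays) reaches May 16, 2008.
May 16, 2008 (Friday) is already a business day.
Final deadline: May 16, 2008.

May 16, 2008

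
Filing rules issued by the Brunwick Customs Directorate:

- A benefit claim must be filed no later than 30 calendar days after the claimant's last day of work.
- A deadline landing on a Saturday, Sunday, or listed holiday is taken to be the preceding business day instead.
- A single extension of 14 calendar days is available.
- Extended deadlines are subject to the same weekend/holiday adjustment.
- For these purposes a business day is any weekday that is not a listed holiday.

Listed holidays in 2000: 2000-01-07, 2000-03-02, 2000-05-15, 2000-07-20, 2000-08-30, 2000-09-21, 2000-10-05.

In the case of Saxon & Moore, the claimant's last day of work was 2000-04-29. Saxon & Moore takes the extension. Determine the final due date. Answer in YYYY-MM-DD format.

From 2000-04-29, 30 calendar days later is 2000-05-29.
2000-05-29 falls on a Monday, which is a business day, so no adjustment is needed.
Applying the 14-calendar-day extension: 2000-05-29 + 14 days = 2000-06-12.
Since 2000-06-12 is a Monday and not a holiday, the date is unchanged.
So the filing is due 2000-06-12.

2000-06-12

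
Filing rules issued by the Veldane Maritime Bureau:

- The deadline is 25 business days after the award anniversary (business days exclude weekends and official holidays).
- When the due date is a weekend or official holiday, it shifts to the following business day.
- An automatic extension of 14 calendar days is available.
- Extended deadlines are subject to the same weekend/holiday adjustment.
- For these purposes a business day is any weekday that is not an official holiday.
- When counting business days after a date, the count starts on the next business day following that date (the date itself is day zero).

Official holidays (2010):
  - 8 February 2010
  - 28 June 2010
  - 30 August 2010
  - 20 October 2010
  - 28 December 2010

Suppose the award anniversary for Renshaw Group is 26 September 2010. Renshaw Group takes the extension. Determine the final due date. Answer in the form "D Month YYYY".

15 November 2010

25 business days after 26 September 2010, excluding weekends and holidays, is 1 November 2010.
Since 1 November 2010 is a Monday and not a holiday, the date is unchanged.
Applying the 14-calendar-day extension: 1 November 2010 + 14 days = 15 November 2010.
15 November 2010 falls on a Monday, which is a business day, so no adjustment is needed.
Deadline: 15 November 2010.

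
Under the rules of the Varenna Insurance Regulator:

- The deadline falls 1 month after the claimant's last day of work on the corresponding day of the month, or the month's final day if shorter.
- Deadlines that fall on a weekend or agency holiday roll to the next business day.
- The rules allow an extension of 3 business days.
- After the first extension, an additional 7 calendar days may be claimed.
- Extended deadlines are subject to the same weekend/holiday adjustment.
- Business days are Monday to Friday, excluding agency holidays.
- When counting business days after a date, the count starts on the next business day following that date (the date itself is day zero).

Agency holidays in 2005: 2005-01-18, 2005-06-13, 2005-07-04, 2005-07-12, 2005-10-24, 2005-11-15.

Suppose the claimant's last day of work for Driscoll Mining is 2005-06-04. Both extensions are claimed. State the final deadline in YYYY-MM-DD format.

2005-07-15

Moving 1 month forward from 2005-06-04 on the corresponding day gives 2005-07-04.
2005-07-04 is a listed holiday, so it moves to the next business day, 2005-07-05 (Tuesday).
The 3-business-day extension runs from 2005-07-05 to 2005-07-08.
Since 2005-07-08 is a Friday and not a holiday, the date is unchanged.
The 7-calendar-day extension moves the deadline from 2005-07-08 to 2005-07-15.
Since 2005-07-15 is a Friday and not a holiday, the date is unchanged.
So the filing is due 2005-07-15.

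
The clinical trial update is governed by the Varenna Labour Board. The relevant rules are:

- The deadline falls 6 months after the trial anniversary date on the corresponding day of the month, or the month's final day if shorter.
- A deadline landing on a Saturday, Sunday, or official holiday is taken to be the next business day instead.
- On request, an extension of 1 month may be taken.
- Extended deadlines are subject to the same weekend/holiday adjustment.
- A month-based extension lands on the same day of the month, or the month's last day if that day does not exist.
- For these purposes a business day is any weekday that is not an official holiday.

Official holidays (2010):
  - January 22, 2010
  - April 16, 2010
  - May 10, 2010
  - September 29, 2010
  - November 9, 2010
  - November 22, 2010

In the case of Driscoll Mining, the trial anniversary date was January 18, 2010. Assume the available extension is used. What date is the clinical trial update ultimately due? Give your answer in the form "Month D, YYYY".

August 19, 2010

6 months from January 18, 2010 is July 18, 2010.
Because July 18, 2010 is a Sunday, the deadline becomes July 19, 2010 (Monday).
Add 1 month to July 19, 2010: August 19, 2010.
Since August 19, 2010 is a Thursday and not a holiday, the date is unchanged.
Final deadline: August 19, 2010.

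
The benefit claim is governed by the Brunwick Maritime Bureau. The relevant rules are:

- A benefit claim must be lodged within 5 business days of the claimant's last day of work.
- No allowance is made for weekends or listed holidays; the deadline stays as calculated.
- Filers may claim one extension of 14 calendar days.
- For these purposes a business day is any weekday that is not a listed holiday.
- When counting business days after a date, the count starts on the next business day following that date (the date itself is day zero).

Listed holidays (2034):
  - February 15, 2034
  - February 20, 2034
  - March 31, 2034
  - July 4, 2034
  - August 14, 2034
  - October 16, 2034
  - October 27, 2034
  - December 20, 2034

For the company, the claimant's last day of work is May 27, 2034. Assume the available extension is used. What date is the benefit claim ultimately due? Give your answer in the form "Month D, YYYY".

June 16, 2034

Counting 5 business days after May 27, 2034 (skipping weekends and listed holidays) reaches June 2, 2034.
June 2, 2034 falls on a Friday. The rules make no weekend/holiday allowance, so it remains June 2, 2034.
The 14-calendar-day extension moves the deadline from June 2, 2034 to June 16, 2034.
June 16, 2034 falls on a Friday. The rules make no weekend/holiday allowance, so it remains June 16, 2034.
So the filing is due June 16, 2034.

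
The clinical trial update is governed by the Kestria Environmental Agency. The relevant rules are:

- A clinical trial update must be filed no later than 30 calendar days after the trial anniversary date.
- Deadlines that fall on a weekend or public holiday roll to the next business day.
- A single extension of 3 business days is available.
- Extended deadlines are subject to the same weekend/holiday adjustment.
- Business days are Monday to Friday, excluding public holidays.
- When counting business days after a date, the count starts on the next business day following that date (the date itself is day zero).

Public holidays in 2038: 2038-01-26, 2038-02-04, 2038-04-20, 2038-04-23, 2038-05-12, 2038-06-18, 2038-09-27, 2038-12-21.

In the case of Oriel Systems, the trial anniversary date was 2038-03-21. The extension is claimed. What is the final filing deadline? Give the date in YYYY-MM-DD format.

From 2038-03-21, 30 calendar days later is 2038-04-20.
2038-04-20 falls on a listed holiday. Rolling to the next business day gives 2038-04-21, a Wednesday.
The 3-business-day extension runs from 2038-04-21 to 2038-04-27.
2038-04-27 falls on a Tuesday, which is a business day, so no adjustment is needed.
Final deadline: 2038-04-27.

2038-04-27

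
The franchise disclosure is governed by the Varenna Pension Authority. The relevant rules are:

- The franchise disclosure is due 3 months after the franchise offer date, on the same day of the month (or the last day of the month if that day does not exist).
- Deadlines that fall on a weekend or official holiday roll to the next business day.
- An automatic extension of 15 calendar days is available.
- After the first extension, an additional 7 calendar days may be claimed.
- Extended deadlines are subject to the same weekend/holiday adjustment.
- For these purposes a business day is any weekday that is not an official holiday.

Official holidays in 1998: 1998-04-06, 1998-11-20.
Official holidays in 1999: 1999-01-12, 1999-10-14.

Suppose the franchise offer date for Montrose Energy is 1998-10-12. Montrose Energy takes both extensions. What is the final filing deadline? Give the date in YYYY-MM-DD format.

Moving 3 months forward from 1998-10-12 on the corresponding day gives 1999-01-12.
1999-01-12 is a listed holiday; the next business day is 1999-01-13 (Wednesday).
Add the 15 calendar-day extension to 1999-01-13: 1999-01-28.
Since 1999-01-28 is a Thursday and not a holiday, the date is unchanged.
Applying the 7-calendar-day extension: 1999-01-28 + 7 days = 1999-02-04.
1999-02-04 falls on a Thursday, which is a business day, so no adjustment is needed.
Final deadline: 1999-02-04.

1999-02-04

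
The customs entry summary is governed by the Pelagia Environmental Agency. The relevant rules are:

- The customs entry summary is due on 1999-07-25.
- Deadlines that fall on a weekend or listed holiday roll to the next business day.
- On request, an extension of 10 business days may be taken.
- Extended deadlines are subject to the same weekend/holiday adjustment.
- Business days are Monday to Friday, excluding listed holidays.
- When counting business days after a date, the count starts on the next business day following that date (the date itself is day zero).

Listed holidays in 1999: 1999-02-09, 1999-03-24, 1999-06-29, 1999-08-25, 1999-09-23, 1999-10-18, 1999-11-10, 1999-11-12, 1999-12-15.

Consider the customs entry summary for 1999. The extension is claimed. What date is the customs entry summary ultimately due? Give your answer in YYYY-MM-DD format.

1999-08-09

The stated deadline is 1999-07-25.
1999-07-25 is a Sunday; the next business day is 1999-07-26 (Monday).
The 10-business-day extension runs from 1999-07-26 to 1999-08-09.
Since 1999-08-09 is a Monday and not a holiday, the date is unchanged.
Final deadline: 1999-08-09.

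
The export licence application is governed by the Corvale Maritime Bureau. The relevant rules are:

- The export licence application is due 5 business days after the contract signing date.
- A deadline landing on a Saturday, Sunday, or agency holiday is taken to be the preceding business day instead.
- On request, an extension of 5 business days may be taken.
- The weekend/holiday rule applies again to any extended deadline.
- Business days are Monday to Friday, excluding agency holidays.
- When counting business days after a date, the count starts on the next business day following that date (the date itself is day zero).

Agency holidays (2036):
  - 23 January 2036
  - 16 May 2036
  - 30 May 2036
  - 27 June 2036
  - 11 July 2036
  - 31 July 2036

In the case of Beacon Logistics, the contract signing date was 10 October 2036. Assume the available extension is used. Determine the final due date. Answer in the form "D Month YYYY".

24 October 2036

5 business days after 10 October 2036, excluding weekends and holidays, is 17 October 2036.
17 October 2036 is a Friday and not a listed holiday, so it stands.
Counting 5 further business days from 17 October 2036 reaches 24 October 2036.
Since 24 October 2036 is a Friday and not a holiday, the date is unchanged.
So the filing is due 24 October 2036.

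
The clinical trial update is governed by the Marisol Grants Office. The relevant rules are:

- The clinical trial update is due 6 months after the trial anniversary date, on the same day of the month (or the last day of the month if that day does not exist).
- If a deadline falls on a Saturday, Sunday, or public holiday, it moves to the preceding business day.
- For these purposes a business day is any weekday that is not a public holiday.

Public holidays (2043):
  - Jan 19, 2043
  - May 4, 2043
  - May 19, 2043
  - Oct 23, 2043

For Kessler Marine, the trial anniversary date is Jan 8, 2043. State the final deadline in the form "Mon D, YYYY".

6 months from Jan 8, 2043 is Jul 8, 2043.
Jul 8, 2043 (Wednesday) is already a business day.
Final deadline: Jul 8, 2043.

Jul 8, 2043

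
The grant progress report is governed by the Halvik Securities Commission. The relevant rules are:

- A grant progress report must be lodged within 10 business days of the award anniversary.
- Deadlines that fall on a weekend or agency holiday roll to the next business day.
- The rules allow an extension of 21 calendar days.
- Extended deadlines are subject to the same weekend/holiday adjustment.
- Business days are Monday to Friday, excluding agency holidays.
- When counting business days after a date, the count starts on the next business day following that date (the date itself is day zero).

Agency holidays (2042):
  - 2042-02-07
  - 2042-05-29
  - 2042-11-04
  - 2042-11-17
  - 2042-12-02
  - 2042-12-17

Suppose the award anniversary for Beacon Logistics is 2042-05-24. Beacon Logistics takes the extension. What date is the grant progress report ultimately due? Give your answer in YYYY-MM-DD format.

2042-06-30

Starting the day after 2042-05-24 and counting 10 business days lands on 2042-06-09.
2042-06-09 is a Monday and not a listed holiday, so it stands.
Add the 21 calendar-day extension to 2042-06-09: 2042-06-30.
Since 2042-06-30 is a Monday and not a holiday, the date is unchanged.
The final due date is 2042-06-30.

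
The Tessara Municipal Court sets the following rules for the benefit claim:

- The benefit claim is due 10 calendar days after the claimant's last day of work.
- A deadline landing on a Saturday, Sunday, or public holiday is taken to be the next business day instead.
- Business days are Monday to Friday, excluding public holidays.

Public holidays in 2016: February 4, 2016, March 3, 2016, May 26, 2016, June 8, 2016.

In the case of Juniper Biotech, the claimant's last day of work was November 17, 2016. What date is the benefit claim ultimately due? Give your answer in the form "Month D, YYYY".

November 28, 2016

10 calendar days after November 17, 2016 is November 27, 2016.
November 27, 2016 is a Sunday; the next business day is November 28, 2016 (Monday).
Final deadline: November 28, 2016.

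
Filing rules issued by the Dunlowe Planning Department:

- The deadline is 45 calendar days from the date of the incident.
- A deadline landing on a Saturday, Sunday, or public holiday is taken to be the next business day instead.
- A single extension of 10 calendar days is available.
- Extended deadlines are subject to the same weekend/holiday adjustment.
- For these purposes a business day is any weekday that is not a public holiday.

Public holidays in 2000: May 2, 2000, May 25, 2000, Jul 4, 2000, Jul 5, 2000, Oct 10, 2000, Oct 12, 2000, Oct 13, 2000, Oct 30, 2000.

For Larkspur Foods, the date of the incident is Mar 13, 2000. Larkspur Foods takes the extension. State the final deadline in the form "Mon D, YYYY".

May 8, 2000

Adding 45 calendar days to Mar 13, 2000 gives Apr 27, 2000.
Apr 27, 2000 (Thursday) is already a business day.
With the 10-day extension, Apr 27, 2000 becomes May 7, 2000.
May 7, 2000 falls on a Sunday. Rolling to the next business day gives May 8, 2000, a Monday.
The final due date is May 8, 2000.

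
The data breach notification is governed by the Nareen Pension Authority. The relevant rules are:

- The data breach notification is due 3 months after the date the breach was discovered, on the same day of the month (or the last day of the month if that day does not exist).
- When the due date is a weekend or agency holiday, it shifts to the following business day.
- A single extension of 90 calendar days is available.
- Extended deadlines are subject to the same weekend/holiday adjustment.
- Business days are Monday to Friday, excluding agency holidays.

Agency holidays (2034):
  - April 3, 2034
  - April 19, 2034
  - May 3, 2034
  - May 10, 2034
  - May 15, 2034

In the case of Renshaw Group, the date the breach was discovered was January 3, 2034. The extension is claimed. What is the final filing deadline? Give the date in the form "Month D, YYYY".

3 months from January 3, 2034 is April 3, 2034.
Because April 3, 2034 is a listed holiday, the deadline becomes April 4, 2034 (Tuesday).
With the 90-day extension, April 4, 2034 becomes July 3, 2034.
July 3, 2034 falls on a Monday, which is a business day, so no adjustment is needed.
So the filing is due July 3, 2034.

July 3, 2034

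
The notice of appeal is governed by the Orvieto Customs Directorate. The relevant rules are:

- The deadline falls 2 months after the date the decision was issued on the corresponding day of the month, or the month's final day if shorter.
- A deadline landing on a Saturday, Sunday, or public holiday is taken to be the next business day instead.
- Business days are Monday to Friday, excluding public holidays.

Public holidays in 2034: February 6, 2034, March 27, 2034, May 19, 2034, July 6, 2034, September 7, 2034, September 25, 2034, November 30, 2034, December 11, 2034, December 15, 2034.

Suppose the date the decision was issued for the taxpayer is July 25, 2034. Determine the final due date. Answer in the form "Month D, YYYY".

2 months after July 25, 2034, on the same day of the month, is September 25, 2034.
September 25, 2034 falls on a listed holiday. Rolling to the next business day gives September 26, 2034, a Tuesday.
The final due date is September 26, 2034.

September 26, 2034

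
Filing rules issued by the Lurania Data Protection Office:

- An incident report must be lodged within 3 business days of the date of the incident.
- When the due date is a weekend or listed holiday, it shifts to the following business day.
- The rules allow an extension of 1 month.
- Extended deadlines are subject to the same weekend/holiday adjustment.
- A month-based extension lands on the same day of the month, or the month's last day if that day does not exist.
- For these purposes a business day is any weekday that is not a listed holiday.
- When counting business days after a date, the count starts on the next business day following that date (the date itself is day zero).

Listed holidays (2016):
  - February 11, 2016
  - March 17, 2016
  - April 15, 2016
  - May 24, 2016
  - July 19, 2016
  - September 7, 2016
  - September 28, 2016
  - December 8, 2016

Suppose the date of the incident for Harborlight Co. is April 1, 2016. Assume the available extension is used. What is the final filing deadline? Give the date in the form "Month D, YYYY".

May 6, 2016

Starting the day after April 1, 2016 and counting 3 business days lands on April 6, 2016.
April 6, 2016 (Wednesday) is already a business day.
The 1 month extension carries April 6, 2016 to May 6, 2016.
May 6, 2016 falls on a Friday, which is a business day, so no adjustment is needed.
The final due date is May 6, 2016.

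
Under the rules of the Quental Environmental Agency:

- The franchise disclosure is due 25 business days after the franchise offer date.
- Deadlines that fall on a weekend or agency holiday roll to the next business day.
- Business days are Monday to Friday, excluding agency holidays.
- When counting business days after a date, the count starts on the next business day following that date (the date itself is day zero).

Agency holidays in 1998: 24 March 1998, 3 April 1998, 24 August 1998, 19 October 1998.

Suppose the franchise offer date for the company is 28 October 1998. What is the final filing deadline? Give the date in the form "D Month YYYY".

25 business days after 28 October 1998, excluding weekends and holidays, is 2 December 1998.
Since 2 December 1998 is a Wednesday and not a holiday, the date is unchanged.
Deadline: 2 December 1998.

2 December 1998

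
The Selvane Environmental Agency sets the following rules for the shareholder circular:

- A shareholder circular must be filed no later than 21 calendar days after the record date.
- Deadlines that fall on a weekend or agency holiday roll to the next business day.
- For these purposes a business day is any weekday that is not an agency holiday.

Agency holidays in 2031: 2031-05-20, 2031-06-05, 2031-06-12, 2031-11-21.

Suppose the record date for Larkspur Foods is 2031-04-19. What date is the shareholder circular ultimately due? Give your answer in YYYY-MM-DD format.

2031-05-12

Adding 21 calendar days to 2031-04-19 gives 2031-05-10.
2031-05-10 is a Saturday, so it moves to the next business day, 2031-05-12 (Monday).
Deadline: 2031-05-12.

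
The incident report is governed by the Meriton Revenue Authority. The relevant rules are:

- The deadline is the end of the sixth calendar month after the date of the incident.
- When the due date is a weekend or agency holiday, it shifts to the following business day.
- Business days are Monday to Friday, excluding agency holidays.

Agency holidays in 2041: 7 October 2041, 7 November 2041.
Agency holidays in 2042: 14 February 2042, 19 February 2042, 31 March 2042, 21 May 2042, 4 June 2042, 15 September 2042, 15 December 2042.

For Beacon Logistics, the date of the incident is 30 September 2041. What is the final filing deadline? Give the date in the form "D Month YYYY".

6 months after 30 September 2041 is March 2042; that month ends on 31 March 2042.
31 March 2042 falls on a listed holiday. Rolling to the next business day gives 1 April 2042, a Tuesday.
Final deadline: 1 April 2042.

1 April 2042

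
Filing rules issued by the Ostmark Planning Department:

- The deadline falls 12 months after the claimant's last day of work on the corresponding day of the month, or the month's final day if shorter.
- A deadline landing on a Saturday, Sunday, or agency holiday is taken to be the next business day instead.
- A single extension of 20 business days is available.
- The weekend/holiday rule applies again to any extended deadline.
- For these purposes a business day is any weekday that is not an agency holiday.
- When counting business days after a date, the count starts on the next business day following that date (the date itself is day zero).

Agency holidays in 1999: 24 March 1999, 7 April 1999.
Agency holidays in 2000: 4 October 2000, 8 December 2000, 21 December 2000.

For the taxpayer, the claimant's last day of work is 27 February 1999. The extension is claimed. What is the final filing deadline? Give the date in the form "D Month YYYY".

27 March 2000

12 months from 27 February 1999 is 27 February 2000.
27 February 2000 is a Sunday; the next business day is 28 February 2000 (Monday).
Applying the 20-business-day extension: 20 business days after 28 February 2000 is 27 March 2000.
27 March 2000 is a Monday and not a listed holiday, so it stands.
Final deadline: 27 March 2000.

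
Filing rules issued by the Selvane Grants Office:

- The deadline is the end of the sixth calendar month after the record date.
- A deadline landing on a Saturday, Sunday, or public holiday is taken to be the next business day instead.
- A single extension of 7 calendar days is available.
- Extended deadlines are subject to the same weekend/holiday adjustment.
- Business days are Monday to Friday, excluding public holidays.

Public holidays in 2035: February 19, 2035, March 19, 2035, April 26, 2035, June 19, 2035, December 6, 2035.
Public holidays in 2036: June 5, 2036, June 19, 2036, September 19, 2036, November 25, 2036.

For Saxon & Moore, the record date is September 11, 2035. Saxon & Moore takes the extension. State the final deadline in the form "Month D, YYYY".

April 7, 2036

6 months after September 11, 2035 is March 2036; that month ends on March 31, 2036.
March 31, 2036 (Monday) is already a business day.
Applying the 7-calendar-day extension: March 31, 2036 + 7 days = April 7, 2036.
April 7, 2036 falls on a Monday, which is a business day, so no adjustment is needed.
Final deadline: April 7, 2036.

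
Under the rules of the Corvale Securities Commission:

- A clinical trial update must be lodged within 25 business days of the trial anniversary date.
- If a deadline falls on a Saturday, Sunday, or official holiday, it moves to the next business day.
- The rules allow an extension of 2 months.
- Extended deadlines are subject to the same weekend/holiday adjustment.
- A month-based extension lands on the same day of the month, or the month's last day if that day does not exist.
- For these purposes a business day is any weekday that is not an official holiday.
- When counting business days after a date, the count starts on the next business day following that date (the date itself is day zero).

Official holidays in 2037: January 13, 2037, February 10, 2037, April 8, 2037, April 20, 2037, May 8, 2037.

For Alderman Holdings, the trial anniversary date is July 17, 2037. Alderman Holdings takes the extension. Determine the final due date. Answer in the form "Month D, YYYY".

October 21, 2037

25 business days after July 17, 2037, excluding weekends and holidays, is August 21, 2037.
August 21, 2037 is a Friday and not a listed holiday, so it stands.
Applying the 2 months extension: 2 months after August 21, 2037 is October 21, 2037.
October 21, 2037 falls on a Wednesday, which is a business day, so no adjustment is needed.
Final deadline: October 21, 2037.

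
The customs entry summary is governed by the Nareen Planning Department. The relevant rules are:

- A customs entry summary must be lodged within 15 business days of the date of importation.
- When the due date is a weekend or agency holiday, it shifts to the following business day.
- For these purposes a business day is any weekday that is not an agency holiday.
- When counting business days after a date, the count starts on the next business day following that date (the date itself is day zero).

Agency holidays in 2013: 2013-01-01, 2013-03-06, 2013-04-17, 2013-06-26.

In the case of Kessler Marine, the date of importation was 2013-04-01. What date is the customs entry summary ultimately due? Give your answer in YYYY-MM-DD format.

2013-04-23

Starting the day after 2013-04-01 and counting 15 business days lands on 2013-04-23.
2013-04-23 falls on a Tuesday, which is a business day, so no adjustment is needed.
Deadline: 2013-04-23.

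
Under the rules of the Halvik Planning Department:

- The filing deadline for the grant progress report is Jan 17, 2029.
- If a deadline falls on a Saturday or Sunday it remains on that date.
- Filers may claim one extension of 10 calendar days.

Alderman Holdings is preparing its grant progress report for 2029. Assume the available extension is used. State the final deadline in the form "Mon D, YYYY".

The stated deadline is Jan 17, 2029.
No adjustment is made for weekends or holidays, so Jan 17, 2029 stands.
Add the 10 calendar-day extension to Jan 17, 2029: Jan 27, 2029.
No adjustment is made for weekends or holidays, so Jan 27, 2029 stands.
Deadline: Jan 27, 2029.

Jan 27, 2029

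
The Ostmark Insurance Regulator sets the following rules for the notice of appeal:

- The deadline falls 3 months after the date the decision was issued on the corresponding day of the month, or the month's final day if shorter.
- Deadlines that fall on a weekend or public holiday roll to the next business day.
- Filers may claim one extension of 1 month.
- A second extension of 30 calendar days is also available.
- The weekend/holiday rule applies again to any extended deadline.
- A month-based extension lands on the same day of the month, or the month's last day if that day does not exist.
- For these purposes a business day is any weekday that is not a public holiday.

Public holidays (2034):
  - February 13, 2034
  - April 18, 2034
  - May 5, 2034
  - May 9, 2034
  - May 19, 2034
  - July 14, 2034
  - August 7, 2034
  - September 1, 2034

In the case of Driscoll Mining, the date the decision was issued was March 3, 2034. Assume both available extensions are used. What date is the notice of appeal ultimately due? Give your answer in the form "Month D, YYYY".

August 4, 2034

3 months from March 3, 2034 is June 3, 2034.
June 3, 2034 is a Saturday, so it moves to the next business day, June 5, 2034 (Monday).
Add 1 month to June 5, 2034: July 5, 2034.
Since July 5, 2034 is a Wednesday and not a holiday, the date is unchanged.
Applying the 30-calendar-day extension: July 5, 2034 + 30 days = August 4, 2034.
August 4, 2034 falls on a Friday, which is a business day, so no adjustment is needed.
The final due date is August 4, 2034.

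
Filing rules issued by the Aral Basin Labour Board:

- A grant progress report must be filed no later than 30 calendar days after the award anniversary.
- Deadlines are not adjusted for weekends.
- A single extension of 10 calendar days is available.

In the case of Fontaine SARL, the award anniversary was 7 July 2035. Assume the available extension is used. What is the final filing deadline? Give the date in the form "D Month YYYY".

30 calendar days after 7 July 2035 is 6 August 2035.
6 August 2035 falls on a Monday. The rules make no weekend/holiday allowance, so it remains 6 August 2035.
The 10-calendar-day extension moves the deadline from 6 August 2035 to 16 August 2035.
No adjustment is made for weekends or holidays, so 16 August 2035 stands.
Final deadline: 16 August 2035.

16 August 2035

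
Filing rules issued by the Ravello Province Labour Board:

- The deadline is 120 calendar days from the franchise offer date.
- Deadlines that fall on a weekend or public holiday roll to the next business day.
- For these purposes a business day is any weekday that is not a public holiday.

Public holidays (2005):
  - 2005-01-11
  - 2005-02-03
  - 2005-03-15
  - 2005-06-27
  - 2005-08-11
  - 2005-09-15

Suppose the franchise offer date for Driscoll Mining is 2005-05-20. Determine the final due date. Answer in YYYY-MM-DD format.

2005-09-19

Adding 120 calendar days to 2005-05-20 gives 2005-09-17.
2005-09-17 is a Saturday; the next business day is 2005-09-19 (Monday).
The final due date is 2005-09-19.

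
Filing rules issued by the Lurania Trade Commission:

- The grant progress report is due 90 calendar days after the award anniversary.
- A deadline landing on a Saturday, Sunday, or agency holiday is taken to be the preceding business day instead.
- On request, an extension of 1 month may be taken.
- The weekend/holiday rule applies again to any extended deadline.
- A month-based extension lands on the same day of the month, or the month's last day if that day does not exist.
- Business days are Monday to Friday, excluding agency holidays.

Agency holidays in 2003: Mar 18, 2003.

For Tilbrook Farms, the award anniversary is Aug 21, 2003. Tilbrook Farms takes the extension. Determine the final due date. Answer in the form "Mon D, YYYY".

Dec 19, 2003

90 calendar days after Aug 21, 2003 is Nov 19, 2003.
Nov 19, 2003 (Wednesday) is already a business day.
Add 1 month to Nov 19, 2003: Dec 19, 2003.
Dec 19, 2003 falls on a Friday, which is a business day, so no adjustment is needed.
Final deadline: Dec 19, 2003.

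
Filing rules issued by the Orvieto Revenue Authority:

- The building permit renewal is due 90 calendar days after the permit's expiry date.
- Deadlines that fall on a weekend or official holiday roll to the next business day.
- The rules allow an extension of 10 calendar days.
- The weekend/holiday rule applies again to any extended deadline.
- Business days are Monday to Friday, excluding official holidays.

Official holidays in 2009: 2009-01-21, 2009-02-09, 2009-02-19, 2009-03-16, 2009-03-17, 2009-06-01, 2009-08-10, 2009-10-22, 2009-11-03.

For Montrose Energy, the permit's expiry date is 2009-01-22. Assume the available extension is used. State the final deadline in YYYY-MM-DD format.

2009-05-04

90 calendar days after 2009-01-22 is 2009-04-22.
2009-04-22 falls on a Wednesday, which is a business day, so no adjustment is needed.
Add the 10 calendar-day extension to 2009-04-22: 2009-05-02.
Because 2009-05-02 is a Saturday, the deadline becomes 2009-05-04 (Monday).
Final deadline: 2009-05-04.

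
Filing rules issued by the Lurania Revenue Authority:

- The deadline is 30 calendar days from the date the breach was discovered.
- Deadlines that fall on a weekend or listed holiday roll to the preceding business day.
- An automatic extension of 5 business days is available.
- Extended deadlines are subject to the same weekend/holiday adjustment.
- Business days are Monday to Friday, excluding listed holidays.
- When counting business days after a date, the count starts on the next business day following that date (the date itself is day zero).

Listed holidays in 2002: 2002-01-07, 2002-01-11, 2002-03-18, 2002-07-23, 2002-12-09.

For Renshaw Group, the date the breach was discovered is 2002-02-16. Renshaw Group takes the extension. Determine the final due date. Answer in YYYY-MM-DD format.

2002-03-25

From 2002-02-16, 30 calendar days later is 2002-03-18.
2002-03-18 falls on a listed holiday. Rolling to the preceding business day gives 2002-03-15, a Friday.
The 5-business-day extension runs from 2002-03-15 to 2002-03-25.
2002-03-25 falls on a Monday, which is a business day, so no adjustment is needed.
The final due date is 2002-03-25.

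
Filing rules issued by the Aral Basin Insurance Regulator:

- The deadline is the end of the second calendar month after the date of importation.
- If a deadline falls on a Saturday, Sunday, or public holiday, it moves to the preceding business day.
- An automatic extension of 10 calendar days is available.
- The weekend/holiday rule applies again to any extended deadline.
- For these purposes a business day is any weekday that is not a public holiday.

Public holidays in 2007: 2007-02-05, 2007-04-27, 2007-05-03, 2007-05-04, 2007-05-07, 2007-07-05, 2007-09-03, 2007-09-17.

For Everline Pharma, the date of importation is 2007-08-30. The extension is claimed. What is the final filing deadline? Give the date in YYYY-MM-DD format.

2 months after 2007-08-30 is October 2007; that month ends on 2007-10-31.
2007-10-31 is a Wednesday and not a listed holiday, so it stands.
The 10-calendar-day extension moves the deadline from 2007-10-31 to 2007-11-10.
Because 2007-11-10 is a Saturday, the deadline becomes 2007-11-09 (Friday).
Final deadline: 2007-11-09.

2007-11-09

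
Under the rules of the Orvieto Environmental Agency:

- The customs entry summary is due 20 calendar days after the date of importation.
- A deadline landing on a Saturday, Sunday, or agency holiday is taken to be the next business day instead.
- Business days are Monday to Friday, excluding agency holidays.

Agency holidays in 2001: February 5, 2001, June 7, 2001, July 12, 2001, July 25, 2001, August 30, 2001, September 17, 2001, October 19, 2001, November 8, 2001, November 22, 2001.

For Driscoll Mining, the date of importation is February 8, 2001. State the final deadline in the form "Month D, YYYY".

Adding 20 calendar days to February 8, 2001 gives February 28, 2001.
February 28, 2001 is a Wednesday and not a listed holiday, so it stands.
So the filing is due February 28, 2001.

February 28, 2001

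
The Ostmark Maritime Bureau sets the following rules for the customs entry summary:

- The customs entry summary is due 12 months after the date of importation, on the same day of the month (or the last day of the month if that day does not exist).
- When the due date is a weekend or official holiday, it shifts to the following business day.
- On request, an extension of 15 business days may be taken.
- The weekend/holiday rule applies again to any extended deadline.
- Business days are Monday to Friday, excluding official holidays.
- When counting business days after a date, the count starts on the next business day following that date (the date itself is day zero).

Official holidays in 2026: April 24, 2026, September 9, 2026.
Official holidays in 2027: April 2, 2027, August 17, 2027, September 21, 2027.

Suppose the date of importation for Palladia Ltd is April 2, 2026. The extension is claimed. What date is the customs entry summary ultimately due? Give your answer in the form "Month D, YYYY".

Moving 12 months forward from April 2, 2026 on the corresponding day gives April 2, 2027.
April 2, 2027 is a listed holiday; the next business day is April 5, 2027 (Monday).
The 15-business-day extension runs from April 5, 2027 to April 26, 2027.
April 26, 2027 (Monday) is already a business day.
So the filing is due April 26, 2027.

April 26, 2027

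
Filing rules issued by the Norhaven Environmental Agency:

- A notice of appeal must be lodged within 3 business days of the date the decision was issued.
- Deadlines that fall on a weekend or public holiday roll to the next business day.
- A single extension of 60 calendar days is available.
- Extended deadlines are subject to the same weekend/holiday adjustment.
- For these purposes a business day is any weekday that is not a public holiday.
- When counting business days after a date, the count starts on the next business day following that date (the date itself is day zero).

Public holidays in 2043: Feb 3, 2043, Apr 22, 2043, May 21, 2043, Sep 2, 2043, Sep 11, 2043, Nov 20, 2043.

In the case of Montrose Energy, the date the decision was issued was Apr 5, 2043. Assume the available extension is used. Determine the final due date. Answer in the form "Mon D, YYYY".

Starting the day after Apr 5, 2043 and counting 3 business days lands on Apr 8, 2043.
Apr 8, 2043 falls on a Wednesday, which is a business day, so no adjustment is needed.
With the 60-day extension, Apr 8, 2043 becomes Jun 7, 2043.
Jun 7, 2043 is a Sunday; the next business day is Jun 8, 2043 (Monday).
So the filing is due Jun 8, 2043.

Jun 8, 2043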